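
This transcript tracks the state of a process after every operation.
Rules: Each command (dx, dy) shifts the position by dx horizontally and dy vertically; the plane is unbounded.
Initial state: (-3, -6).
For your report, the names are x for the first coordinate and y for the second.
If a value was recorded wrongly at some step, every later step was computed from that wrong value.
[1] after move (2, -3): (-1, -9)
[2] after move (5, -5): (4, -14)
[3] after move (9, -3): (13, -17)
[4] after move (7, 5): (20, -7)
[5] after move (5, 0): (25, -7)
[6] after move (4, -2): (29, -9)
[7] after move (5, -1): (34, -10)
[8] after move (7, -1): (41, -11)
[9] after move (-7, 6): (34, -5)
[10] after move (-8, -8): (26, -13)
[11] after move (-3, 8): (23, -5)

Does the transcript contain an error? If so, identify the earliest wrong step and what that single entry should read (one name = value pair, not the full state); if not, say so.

Recomputing the run from the initial state:
step 1: x = -1, y = -9
step 2: x = 4, y = -14
step 3: x = 13, y = -17
step 4: x = 20, y = -12
step 5: x = 25, y = -12
step 6: x = 29, y = -14
step 7: x = 34, y = -15
step 8: x = 41, y = -16
step 9: x = 34, y = -10
step 10: x = 26, y = -18
step 11: x = 23, y = -10
The first disagreement with the transcript is at step 4, where the value should be y = -12.

step 4, y = -12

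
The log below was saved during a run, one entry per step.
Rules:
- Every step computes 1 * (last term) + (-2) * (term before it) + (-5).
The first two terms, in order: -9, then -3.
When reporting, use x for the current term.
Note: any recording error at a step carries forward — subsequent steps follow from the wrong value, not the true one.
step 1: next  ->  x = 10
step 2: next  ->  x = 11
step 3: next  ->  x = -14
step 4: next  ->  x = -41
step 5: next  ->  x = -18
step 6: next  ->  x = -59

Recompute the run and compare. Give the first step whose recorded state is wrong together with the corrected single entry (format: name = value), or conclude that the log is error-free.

1. x = 1*(-3) + (-2)*(-9) + (-5) = 10 (consistent with the log)
2. x = 1*(10) + (-2)*(-3) + (-5) = 11 (confirmed correct)
3. x = 1*(11) + (-2)*(10) + (-5) = -14 (in agreement)
4. x = 1*(-14) + (-2)*(11) + (-5) = -41 (checks out)
5. x = 1*(-41) + (-2)*(-14) + (-5) = -18 (in agreement)
6. x = 1*(-18) + (-2)*(-41) + (-5) = 59 (first mismatch against the log)
So the first discrepancy is step 6, where the right value is x = 59.

step 6, x = 59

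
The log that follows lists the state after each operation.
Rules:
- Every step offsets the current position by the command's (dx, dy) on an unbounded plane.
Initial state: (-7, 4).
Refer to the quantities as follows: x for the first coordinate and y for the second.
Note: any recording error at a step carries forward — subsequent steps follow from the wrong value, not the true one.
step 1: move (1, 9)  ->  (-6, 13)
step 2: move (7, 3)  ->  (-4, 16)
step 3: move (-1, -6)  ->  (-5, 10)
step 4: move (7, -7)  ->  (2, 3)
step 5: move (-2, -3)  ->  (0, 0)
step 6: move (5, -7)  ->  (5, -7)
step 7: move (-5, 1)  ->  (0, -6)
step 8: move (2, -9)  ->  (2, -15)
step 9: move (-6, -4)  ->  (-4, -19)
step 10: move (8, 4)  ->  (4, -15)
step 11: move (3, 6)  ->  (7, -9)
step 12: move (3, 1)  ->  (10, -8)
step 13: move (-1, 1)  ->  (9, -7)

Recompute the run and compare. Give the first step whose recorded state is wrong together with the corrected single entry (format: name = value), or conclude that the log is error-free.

step 1: x = -7 + (1) = -6, y = 4 + (9) = 13 -> in agreement
step 2: x = -6 + (7) = 1, y = 13 + (3) = 16 -> the log has a different value
First incorrect step: 2; the correct value is x = 1.

step 2, x = 1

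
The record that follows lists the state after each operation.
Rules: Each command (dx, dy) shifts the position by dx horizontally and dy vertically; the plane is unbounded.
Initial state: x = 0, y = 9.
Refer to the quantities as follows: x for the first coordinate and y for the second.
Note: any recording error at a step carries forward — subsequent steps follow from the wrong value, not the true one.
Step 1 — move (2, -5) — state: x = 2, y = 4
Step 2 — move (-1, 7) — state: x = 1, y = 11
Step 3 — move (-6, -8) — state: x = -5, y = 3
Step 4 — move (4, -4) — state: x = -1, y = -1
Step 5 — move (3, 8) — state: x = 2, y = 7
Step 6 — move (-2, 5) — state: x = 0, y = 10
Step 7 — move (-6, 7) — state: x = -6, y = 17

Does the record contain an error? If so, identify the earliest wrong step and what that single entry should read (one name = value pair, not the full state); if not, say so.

step 6, y = 12

Recomputing the run from the initial state:
step 1: x = 2, y = 4
step 2: x = 1, y = 11
step 3: x = -5, y = 3
step 4: x = -1, y = -1
step 5: x = 2, y = 7
step 6: x = 0, y = 12
step 7: x = -6, y = 19
The first disagreement with the record is at step 6, where the value should be y = 12.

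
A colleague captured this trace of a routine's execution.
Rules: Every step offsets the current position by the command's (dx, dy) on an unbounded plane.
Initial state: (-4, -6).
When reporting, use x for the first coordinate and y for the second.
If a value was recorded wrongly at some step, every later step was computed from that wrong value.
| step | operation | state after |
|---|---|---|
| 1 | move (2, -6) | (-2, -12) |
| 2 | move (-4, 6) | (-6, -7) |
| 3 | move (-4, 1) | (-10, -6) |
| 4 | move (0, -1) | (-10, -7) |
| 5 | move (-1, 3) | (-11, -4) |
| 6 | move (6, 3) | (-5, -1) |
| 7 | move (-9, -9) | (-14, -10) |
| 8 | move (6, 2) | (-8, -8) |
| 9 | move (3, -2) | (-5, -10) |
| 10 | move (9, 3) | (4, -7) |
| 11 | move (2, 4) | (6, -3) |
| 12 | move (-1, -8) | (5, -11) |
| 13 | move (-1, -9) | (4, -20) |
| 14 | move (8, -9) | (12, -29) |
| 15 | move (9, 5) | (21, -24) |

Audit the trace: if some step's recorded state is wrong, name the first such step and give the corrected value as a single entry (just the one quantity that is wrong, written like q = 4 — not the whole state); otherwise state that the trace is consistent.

Recomputing the run from the initial state:
step 1: x = -2, y = -12
step 2: x = -6, y = -6
step 3: x = -10, y = -5
step 4: x = -10, y = -6
step 5: x = -11, y = -3
step 6: x = -5, y = 0
step 7: x = -14, y = -9
step 8: x = -8, y = -7
step 9: x = -5, y = -9
step 10: x = 4, y = -6
step 11: x = 6, y = -2
step 12: x = 5, y = -10
step 13: x = 4, y = -19
step 14: x = 12, y = -28
step 15: x = 21, y = -23
The first disagreement with the trace is at step 2, where the value should be y = -6.

step 2, y = -6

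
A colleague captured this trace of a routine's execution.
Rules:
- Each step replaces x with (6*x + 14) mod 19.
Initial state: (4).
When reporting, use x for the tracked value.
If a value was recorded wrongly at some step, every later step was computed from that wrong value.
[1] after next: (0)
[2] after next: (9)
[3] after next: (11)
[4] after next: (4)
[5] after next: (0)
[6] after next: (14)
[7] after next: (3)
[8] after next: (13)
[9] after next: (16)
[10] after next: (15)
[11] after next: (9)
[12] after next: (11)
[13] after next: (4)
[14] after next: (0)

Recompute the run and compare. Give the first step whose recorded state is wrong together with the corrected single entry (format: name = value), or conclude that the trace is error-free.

step 2, x = 14

Recomputing the run from the initial state:
step 1: x = 0
step 2: x = 14
step 3: x = 3
step 4: x = 13
step 5: x = 16
step 6: x = 15
step 7: x = 9
step 8: x = 11
step 9: x = 4
step 10: x = 0
step 11: x = 14
step 12: x = 3
step 13: x = 13
step 14: x = 16
The first disagreement with the trace is at step 2, where the value should be x = 14.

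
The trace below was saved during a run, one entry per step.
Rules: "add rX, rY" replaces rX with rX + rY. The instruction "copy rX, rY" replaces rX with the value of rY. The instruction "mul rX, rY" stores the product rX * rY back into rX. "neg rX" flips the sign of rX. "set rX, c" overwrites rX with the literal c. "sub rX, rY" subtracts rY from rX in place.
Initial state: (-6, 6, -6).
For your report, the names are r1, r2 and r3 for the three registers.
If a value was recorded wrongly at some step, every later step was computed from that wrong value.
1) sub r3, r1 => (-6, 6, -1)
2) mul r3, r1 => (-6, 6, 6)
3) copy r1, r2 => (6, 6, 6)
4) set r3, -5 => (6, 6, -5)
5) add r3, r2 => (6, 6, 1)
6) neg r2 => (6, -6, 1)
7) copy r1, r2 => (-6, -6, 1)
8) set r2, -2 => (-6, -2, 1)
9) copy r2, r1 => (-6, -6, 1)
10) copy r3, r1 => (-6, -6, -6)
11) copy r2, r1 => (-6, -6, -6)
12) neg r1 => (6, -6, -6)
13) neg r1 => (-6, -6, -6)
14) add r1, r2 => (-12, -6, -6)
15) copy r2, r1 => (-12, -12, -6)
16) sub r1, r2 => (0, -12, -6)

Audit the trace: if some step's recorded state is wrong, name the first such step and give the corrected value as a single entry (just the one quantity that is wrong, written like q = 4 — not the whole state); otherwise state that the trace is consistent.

step 1: r3 = -6 - -6 = 0 -> the trace disagrees here
So the first discrepancy is step 1, where the right value is r3 = 0.

step 1, r3 = 0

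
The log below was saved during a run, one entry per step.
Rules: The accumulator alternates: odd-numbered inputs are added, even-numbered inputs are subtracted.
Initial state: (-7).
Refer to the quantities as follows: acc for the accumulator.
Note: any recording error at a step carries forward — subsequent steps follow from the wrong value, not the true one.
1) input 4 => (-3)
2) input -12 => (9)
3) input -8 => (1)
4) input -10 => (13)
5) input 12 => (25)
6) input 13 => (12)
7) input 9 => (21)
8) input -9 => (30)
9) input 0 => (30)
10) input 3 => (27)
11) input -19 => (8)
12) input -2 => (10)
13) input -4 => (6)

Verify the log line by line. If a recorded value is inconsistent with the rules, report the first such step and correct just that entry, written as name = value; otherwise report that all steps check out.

step 4, acc = 11

step 1: acc = -7 + 4 = -3 -> consistent with the log
step 2: acc = -3 - -12 = 9 -> no discrepancy
step 3: acc = 9 + -8 = 1 -> exactly as logged
step 4: acc = 1 - -10 = 11 -> a discrepancy with the log
That makes step 4 the first incorrect line — acc = 11 is what it should show.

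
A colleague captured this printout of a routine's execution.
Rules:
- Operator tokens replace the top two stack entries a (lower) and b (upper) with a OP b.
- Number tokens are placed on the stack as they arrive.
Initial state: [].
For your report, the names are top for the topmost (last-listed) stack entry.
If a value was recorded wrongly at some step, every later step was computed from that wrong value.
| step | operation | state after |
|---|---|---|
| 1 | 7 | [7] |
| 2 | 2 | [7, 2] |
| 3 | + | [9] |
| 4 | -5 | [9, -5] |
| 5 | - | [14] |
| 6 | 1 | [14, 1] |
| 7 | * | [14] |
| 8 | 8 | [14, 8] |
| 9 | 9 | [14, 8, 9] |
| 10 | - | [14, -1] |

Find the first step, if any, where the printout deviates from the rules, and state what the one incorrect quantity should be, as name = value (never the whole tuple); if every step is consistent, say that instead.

no error

Recomputing the run from the initial state:
step 1: [7]
step 2: [7, 2]
step 3: [9]
step 4: [9, -5]
step 5: [14]
step 6: [14, 1]
step 7: [14]
step 8: [14, 8]
step 9: [14, 8, 9]
step 10: [14, -1]
This matches the printout at every step.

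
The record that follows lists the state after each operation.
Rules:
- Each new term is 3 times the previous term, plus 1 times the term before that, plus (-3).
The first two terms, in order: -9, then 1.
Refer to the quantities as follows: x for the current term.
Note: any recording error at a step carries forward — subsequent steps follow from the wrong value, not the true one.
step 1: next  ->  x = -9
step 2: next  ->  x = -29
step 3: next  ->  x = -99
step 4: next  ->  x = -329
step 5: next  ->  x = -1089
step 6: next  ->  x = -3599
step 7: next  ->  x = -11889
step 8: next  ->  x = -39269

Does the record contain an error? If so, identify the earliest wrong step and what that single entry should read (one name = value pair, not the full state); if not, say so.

Recomputing the run from the initial state:
step 1: x = -9
step 2: x = -29
step 3: x = -99
step 4: x = -329
step 5: x = -1089
step 6: x = -3599
step 7: x = -11889
step 8: x = -39269
This matches the record at every step.

no error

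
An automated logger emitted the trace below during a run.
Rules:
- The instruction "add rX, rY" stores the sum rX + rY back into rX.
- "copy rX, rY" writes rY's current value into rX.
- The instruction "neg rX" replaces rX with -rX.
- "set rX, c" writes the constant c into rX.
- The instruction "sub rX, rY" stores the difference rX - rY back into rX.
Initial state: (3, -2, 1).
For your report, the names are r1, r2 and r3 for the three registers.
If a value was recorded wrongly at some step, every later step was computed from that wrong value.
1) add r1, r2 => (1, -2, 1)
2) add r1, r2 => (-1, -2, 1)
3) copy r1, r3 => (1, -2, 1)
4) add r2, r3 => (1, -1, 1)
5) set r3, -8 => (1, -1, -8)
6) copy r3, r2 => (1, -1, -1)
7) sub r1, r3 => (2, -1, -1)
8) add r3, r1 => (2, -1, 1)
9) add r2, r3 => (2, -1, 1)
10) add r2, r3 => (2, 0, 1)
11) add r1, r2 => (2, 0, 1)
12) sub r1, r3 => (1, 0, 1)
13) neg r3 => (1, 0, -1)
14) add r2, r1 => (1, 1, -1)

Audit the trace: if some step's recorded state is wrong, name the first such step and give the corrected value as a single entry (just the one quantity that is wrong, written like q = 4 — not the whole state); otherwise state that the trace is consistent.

Recomputing the run from the initial state:
step 1: r1 = 1, r2 = -2, r3 = 1
step 2: r1 = -1, r2 = -2, r3 = 1
step 3: r1 = 1, r2 = -2, r3 = 1
step 4: r1 = 1, r2 = -1, r3 = 1
step 5: r1 = 1, r2 = -1, r3 = -8
step 6: r1 = 1, r2 = -1, r3 = -1
step 7: r1 = 2, r2 = -1, r3 = -1
step 8: r1 = 2, r2 = -1, r3 = 1
step 9: r1 = 2, r2 = 0, r3 = 1
step 10: r1 = 2, r2 = 1, r3 = 1
step 11: r1 = 3, r2 = 1, r3 = 1
step 12: r1 = 2, r2 = 1, r3 = 1
step 13: r1 = 2, r2 = 1, r3 = -1
step 14: r1 = 2, r2 = 3, r3 = -1
The first disagreement with the trace is at step 9, where the value should be r2 = 0.

step 9, r2 = 0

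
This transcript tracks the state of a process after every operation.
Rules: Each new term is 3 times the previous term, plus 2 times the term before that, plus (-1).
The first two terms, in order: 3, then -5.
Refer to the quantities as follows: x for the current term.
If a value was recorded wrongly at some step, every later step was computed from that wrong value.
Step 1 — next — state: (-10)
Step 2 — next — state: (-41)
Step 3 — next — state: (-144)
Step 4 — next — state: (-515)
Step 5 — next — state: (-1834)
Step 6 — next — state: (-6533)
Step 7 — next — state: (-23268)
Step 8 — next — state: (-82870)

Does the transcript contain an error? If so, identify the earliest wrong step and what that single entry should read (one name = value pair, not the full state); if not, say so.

step 8, x = -82871

Step 1: x = 3*(-5) + (2)*(3) + (-1) = -10 — no discrepancy.
Step 2: x = 3*(-10) + (2)*(-5) + (-1) = -41 — no discrepancy.
Step 3: x = 3*(-41) + (2)*(-10) + (-1) = -144 — no discrepancy.
Step 4: x = 3*(-144) + (2)*(-41) + (-1) = -515 — exactly as logged.
Step 5: x = 3*(-515) + (2)*(-144) + (-1) = -1834 — no discrepancy.
Step 6: x = 3*(-1834) + (2)*(-515) + (-1) = -6533 — verified.
Step 7: x = 3*(-6533) + (2)*(-1834) + (-1) = -23268 — consistent with the transcript.
Step 8: x = 3*(-23268) + (2)*(-6533) + (-1) = -82871 — not what was recorded.
First deviation found at step 8; the corrected entry is x = -82871.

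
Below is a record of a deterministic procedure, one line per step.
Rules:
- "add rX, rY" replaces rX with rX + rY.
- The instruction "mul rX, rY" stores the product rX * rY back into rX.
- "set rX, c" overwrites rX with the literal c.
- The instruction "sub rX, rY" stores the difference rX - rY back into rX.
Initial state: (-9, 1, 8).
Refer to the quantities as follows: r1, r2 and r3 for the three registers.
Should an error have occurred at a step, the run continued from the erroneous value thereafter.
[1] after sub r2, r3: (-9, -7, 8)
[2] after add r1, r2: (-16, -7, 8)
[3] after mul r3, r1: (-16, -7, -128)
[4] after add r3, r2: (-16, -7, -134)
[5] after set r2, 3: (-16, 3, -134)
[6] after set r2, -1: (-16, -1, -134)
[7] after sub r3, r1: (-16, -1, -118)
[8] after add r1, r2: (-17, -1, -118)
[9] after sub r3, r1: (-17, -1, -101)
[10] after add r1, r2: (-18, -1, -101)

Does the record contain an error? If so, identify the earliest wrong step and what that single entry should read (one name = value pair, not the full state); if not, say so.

Step 1: r2 = 1 - 8 = -7 — verified.
Step 2: r1 = -9 + -7 = -16 — checks out.
Step 3: r3 = 8 * -16 = -128 — agrees with the record.
Step 4: r3 = -128 + -7 = -135 — the record has a different value.
First incorrect step: 4; the correct value is r3 = -135.

step 4, r3 = -135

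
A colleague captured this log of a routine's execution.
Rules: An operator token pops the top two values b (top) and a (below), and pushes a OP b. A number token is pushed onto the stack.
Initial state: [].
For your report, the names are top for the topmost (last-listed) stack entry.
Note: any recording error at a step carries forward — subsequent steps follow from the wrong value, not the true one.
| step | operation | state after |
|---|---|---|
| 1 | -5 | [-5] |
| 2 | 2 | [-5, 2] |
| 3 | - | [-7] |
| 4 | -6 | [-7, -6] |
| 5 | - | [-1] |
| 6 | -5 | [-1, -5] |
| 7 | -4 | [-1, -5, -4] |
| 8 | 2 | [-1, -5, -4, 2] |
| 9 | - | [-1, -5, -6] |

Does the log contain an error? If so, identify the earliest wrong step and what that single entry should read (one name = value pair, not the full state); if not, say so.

Recomputing the run from the initial state:
step 1: [-5]
step 2: [-5, 2]
step 3: [-7]
step 4: [-7, -6]
step 5: [-1]
step 6: [-1, -5]
step 7: [-1, -5, -4]
step 8: [-1, -5, -4, 2]
step 9: [-1, -5, -6]
This matches the log at every step.

no error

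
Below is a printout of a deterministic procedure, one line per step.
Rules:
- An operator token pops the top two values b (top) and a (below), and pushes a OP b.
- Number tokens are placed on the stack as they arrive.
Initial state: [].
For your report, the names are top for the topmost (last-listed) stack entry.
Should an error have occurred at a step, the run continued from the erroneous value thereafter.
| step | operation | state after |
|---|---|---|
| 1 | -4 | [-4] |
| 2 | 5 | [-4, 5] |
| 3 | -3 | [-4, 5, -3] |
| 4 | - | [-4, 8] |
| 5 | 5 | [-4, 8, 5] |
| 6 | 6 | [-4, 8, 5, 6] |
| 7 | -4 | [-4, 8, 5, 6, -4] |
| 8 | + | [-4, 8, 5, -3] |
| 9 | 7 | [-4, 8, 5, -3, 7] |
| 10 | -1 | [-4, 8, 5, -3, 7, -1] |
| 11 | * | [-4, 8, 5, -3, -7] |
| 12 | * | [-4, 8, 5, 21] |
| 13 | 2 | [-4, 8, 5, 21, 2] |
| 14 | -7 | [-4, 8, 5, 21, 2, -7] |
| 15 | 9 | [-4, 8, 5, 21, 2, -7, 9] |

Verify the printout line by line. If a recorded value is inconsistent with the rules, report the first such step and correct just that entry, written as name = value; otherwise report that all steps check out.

Step 1: push -4: top = -4 — consistent with the printout.
Step 2: push 5: top = 5 — exactly as logged.
Step 3: push -3: top = -3 — matches.
Step 4: 5 - -3 = 8 — agrees with the printout.
Step 5: push 5: top = 5 — same as recorded.
Step 6: push 6: top = 6 — no discrepancy.
Step 7: push -4: top = -4 — in agreement.
Step 8: 6 + -4 = 2 — first mismatch against the printout.
The audit stops at step 8: the recorded entry is wrong and should be top = 2.

step 8, top = 2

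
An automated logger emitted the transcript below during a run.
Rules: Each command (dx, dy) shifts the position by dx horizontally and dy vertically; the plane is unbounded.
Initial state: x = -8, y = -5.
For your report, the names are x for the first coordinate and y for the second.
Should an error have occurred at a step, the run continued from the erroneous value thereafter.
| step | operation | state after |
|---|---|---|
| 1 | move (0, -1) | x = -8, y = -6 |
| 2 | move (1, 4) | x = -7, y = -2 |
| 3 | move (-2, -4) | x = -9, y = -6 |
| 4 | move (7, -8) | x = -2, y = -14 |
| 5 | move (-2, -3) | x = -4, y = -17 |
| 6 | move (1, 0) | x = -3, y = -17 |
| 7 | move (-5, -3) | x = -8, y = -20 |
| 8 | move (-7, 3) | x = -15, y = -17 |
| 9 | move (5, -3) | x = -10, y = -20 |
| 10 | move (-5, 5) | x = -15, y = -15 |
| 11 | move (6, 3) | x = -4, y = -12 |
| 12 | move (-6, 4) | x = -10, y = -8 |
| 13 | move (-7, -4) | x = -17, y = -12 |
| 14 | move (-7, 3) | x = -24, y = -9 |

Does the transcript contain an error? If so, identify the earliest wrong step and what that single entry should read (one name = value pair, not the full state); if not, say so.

1. x = -8 + (0) = -8, y = -5 + (-1) = -6 (in agreement)
2. x = -8 + (1) = -7, y = -6 + (4) = -2 (consistent with the transcript)
3. x = -7 + (-2) = -9, y = -2 + (-4) = -6 (consistent with the transcript)
4. x = -9 + (7) = -2, y = -6 + (-8) = -14 (verified)
5. x = -2 + (-2) = -4, y = -14 + (-3) = -17 (same as recorded)
6. x = -4 + (1) = -3, y = -17 + (0) = -17 (agrees with the transcript)
7. x = -3 + (-5) = -8, y = -17 + (-3) = -20 (same as recorded)
8. x = -8 + (-7) = -15, y = -20 + (3) = -17 (no discrepancy)
9. x = -15 + (5) = -10, y = -17 + (-3) = -20 (consistent with the transcript)
10. x = -10 + (-5) = -15, y = -20 + (5) = -15 (exactly as logged)
11. x = -15 + (6) = -9, y = -15 + (3) = -12 (the transcript disagrees here)
So the first discrepancy is step 11, where the right value is x = -9.

step 11, x = -9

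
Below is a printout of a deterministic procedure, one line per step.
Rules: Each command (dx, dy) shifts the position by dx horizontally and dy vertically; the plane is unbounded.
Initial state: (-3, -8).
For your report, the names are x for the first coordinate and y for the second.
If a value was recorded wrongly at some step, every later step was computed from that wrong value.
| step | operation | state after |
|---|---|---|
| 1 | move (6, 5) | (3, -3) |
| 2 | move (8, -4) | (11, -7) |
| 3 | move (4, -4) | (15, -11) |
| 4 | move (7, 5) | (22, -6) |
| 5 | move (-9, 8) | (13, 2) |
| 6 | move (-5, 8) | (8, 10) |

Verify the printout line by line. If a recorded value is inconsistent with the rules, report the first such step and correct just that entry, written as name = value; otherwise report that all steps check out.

no error

Recomputing the run from the initial state:
step 1: x = 3, y = -3
step 2: x = 11, y = -7
step 3: x = 15, y = -11
step 4: x = 22, y = -6
step 5: x = 13, y = 2
step 6: x = 8, y = 10
This matches the printout at every step.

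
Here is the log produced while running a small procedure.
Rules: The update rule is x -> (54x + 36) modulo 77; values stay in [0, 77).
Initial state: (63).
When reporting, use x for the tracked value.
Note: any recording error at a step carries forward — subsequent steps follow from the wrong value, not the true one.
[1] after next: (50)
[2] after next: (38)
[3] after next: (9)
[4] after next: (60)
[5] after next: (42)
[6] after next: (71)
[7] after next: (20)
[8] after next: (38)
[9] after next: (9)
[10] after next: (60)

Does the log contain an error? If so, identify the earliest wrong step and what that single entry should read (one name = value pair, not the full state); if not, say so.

Recomputing the run from the initial state:
step 1: x = 50
step 2: x = 41
step 3: x = 17
step 4: x = 30
step 5: x = 39
step 6: x = 63
step 7: x = 50
step 8: x = 41
step 9: x = 17
step 10: x = 30
The first disagreement with the log is at step 2, where the value should be x = 41.

step 2, x = 41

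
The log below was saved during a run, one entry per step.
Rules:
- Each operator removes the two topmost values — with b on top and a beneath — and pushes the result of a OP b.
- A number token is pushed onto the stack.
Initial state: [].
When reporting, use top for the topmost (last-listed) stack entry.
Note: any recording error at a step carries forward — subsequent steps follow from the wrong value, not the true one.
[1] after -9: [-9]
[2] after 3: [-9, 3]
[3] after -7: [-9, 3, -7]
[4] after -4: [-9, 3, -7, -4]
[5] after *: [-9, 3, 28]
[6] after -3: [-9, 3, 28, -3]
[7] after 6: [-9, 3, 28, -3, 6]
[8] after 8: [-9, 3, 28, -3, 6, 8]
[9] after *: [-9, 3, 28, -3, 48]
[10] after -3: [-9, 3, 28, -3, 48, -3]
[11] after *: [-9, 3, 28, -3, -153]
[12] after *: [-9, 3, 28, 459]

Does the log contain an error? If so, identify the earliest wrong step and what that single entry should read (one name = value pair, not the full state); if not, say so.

step 11, top = -144

1. push -9: top = -9 (confirmed correct)
2. push 3: top = 3 (exactly as logged)
3. push -7: top = -7 (same as recorded)
4. push -4: top = -4 (consistent with the log)
5. -7 * -4 = 28 (same as recorded)
6. push -3: top = -3 (exactly as logged)
7. push 6: top = 6 (no discrepancy)
8. push 8: top = 8 (consistent with the log)
9. 6 * 8 = 48 (no discrepancy)
10. push -3: top = -3 (in agreement)
11. 48 * -3 = -144 (the entry is off here)
The audit stops at step 11: the recorded entry is wrong and should be top = -144.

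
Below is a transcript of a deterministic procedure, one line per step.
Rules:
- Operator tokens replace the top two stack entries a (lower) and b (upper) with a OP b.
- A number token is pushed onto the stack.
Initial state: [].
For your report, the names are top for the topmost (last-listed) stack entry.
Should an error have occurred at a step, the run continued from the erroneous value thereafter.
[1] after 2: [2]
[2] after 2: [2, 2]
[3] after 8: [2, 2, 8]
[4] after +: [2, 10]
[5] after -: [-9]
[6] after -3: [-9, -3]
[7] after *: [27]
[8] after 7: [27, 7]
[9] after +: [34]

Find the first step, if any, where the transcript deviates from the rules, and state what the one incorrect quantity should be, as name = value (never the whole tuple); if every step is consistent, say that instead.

Recomputing the run from the initial state:
step 1: [2]
step 2: [2, 2]
step 3: [2, 2, 8]
step 4: [2, 10]
step 5: [-8]
step 6: [-8, -3]
step 7: [24]
step 8: [24, 7]
step 9: [31]
The first disagreement with the transcript is at step 5, where the value should be top = -8.

step 5, top = -8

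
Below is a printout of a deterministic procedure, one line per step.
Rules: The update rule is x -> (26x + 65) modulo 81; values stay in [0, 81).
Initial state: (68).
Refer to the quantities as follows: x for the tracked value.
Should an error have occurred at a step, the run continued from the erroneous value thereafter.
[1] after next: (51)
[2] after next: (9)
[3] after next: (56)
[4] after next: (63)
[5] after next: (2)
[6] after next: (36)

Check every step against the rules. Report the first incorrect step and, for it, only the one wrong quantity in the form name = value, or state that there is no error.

step 1: x = (26*68 + 65) mod 81 = 51 -> exactly as logged
step 2: x = (26*51 + 65) mod 81 = 14 -> the printout disagrees here
First deviation found at step 2; the corrected entry is x = 14.

step 2, x = 14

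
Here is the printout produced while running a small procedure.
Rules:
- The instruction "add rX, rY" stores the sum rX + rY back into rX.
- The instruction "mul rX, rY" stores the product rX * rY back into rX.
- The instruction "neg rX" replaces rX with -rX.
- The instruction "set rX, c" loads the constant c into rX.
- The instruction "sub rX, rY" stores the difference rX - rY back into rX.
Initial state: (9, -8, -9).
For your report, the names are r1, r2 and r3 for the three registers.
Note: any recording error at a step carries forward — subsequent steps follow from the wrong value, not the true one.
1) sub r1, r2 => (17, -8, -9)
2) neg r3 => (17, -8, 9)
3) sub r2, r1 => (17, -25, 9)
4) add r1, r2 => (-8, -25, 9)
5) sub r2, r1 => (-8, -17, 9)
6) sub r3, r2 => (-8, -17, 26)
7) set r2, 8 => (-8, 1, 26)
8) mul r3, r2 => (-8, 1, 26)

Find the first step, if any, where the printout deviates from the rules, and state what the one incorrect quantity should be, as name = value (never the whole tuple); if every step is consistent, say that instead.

step 1: r1 = 9 - -8 = 17 -> exactly as logged
step 2: r3 = -(-9) = 9 -> no discrepancy
step 3: r2 = -8 - 17 = -25 -> no discrepancy
step 4: r1 = 17 + -25 = -8 -> in agreement
step 5: r2 = -25 - -8 = -17 -> agrees with the printout
step 6: r3 = 9 - -17 = 26 -> in agreement
step 7: r2 = 8 -> the recorded entry deviates here
The earliest wrong entry is at step 7: it should read r2 = 8.

step 7, r2 = 8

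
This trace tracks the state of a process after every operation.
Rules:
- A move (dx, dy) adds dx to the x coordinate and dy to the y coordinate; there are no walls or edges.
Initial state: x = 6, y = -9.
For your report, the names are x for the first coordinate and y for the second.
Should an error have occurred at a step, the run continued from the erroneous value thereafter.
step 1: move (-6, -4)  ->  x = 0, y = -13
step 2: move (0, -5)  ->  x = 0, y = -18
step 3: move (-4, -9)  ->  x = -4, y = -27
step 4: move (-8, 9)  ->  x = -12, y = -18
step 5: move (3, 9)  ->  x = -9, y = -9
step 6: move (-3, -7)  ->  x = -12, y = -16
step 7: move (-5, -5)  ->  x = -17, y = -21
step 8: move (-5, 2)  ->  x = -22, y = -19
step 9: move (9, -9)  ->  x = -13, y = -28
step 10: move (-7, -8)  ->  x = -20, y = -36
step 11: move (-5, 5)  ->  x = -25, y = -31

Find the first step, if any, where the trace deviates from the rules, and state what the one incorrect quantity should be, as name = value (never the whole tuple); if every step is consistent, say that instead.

1. x = 6 + (-6) = 0, y = -9 + (-4) = -13 (consistent with the trace)
2. x = 0 + (0) = 0, y = -13 + (-5) = -18 (consistent with the trace)
3. x = 0 + (-4) = -4, y = -18 + (-9) = -27 (confirmed correct)
4. x = -4 + (-8) = -12, y = -27 + (9) = -18 (confirmed correct)
5. x = -12 + (3) = -9, y = -18 + (9) = -9 (checks out)
6. x = -9 + (-3) = -12, y = -9 + (-7) = -16 (in agreement)
7. x = -12 + (-5) = -17, y = -16 + (-5) = -21 (no discrepancy)
8. x = -17 + (-5) = -22, y = -21 + (2) = -19 (exactly as logged)
9. x = -22 + (9) = -13, y = -19 + (-9) = -28 (same as recorded)
10. x = -13 + (-7) = -20, y = -28 + (-8) = -36 (checks out)
11. x = -20 + (-5) = -25, y = -36 + (5) = -31 (matches)
Every step is consistent.

no error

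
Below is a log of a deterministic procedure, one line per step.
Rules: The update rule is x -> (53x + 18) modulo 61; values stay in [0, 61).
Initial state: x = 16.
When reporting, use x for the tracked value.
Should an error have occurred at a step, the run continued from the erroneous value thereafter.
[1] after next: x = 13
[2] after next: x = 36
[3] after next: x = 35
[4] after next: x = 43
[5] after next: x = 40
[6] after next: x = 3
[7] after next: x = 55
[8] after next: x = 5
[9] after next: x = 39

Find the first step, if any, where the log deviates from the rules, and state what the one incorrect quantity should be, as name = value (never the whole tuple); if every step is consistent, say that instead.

step 1, x = 12

Step 1: x = (53*16 + 18) mod 61 = 12 — the entry is off here.
First deviation found at step 1; the corrected entry is x = 12.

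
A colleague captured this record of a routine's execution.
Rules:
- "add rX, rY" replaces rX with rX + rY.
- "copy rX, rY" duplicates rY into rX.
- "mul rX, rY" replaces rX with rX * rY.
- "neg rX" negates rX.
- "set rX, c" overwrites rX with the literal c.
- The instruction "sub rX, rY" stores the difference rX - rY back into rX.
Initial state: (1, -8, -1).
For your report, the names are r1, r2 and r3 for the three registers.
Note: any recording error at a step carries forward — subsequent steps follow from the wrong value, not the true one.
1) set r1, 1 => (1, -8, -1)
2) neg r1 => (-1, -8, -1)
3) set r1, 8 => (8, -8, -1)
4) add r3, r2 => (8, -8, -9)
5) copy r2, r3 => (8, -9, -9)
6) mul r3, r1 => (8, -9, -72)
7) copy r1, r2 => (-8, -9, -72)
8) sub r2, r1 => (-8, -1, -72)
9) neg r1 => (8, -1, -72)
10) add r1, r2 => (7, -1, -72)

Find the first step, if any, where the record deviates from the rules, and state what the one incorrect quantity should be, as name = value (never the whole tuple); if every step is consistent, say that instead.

Recomputing the run from the initial state:
step 1: r1 = 1, r2 = -8, r3 = -1
step 2: r1 = -1, r2 = -8, r3 = -1
step 3: r1 = 8, r2 = -8, r3 = -1
step 4: r1 = 8, r2 = -8, r3 = -9
step 5: r1 = 8, r2 = -9, r3 = -9
step 6: r1 = 8, r2 = -9, r3 = -72
step 7: r1 = -9, r2 = -9, r3 = -72
step 8: r1 = -9, r2 = 0, r3 = -72
step 9: r1 = 9, r2 = 0, r3 = -72
step 10: r1 = 9, r2 = 0, r3 = -72
The first disagreement with the record is at step 7, where the value should be r1 = -9.

step 7, r1 = -9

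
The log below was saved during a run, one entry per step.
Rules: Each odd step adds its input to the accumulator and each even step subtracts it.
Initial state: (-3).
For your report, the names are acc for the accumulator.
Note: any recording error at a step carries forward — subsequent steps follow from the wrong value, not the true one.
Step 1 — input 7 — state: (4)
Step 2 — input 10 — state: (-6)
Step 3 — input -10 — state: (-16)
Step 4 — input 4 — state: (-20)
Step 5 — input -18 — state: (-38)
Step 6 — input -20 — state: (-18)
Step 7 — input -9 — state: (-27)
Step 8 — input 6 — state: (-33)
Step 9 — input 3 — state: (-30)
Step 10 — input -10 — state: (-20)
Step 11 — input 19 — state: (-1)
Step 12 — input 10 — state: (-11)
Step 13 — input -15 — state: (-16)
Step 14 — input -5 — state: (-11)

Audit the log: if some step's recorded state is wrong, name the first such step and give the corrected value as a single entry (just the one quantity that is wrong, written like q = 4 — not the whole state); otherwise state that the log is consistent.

Recomputing the run from the initial state:
step 1: acc = 4
step 2: acc = -6
step 3: acc = -16
step 4: acc = -20
step 5: acc = -38
step 6: acc = -18
step 7: acc = -27
step 8: acc = -33
step 9: acc = -30
step 10: acc = -20
step 11: acc = -1
step 12: acc = -11
step 13: acc = -26
step 14: acc = -21
The first disagreement with the log is at step 13, where the value should be acc = -26.

step 13, acc = -26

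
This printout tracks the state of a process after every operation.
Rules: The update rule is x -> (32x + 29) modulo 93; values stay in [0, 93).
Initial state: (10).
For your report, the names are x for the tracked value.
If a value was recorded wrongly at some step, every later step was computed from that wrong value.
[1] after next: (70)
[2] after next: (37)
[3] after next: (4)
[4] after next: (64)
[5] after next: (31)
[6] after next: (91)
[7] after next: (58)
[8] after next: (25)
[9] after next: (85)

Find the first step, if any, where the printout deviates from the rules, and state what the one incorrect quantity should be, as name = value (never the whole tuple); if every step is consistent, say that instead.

Step 1: x = (32*10 + 29) mod 93 = 70 — agrees with the printout.
Step 2: x = (32*70 + 29) mod 93 = 37 — matches.
Step 3: x = (32*37 + 29) mod 93 = 4 — confirmed correct.
Step 4: x = (32*4 + 29) mod 93 = 64 — in agreement.
Step 5: x = (32*64 + 29) mod 93 = 31 — consistent with the printout.
Step 6: x = (32*31 + 29) mod 93 = 91 — consistent with the printout.
Step 7: x = (32*91 + 29) mod 93 = 58 — agrees with the printout.
Step 8: x = (32*58 + 29) mod 93 = 25 — in agreement.
Step 9: x = (32*25 + 29) mod 93 = 85 — consistent with the printout.
All steps check out; nothing to correct.

no error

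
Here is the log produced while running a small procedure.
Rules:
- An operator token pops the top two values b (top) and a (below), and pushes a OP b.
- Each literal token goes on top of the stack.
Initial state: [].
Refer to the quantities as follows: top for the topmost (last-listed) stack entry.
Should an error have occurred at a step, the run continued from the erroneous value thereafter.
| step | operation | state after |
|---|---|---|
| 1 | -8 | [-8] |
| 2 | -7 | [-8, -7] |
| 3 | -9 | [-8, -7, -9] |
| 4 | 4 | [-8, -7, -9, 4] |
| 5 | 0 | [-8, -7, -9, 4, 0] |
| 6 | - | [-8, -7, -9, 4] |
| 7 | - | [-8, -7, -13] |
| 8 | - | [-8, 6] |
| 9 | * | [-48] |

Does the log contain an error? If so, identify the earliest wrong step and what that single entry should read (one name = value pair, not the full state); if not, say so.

no error

Recomputing the run from the initial state:
step 1: [-8]
step 2: [-8, -7]
step 3: [-8, -7, -9]
step 4: [-8, -7, -9, 4]
step 5: [-8, -7, -9, 4, 0]
step 6: [-8, -7, -9, 4]
step 7: [-8, -7, -13]
step 8: [-8, 6]
step 9: [-48]
This matches the log at every step.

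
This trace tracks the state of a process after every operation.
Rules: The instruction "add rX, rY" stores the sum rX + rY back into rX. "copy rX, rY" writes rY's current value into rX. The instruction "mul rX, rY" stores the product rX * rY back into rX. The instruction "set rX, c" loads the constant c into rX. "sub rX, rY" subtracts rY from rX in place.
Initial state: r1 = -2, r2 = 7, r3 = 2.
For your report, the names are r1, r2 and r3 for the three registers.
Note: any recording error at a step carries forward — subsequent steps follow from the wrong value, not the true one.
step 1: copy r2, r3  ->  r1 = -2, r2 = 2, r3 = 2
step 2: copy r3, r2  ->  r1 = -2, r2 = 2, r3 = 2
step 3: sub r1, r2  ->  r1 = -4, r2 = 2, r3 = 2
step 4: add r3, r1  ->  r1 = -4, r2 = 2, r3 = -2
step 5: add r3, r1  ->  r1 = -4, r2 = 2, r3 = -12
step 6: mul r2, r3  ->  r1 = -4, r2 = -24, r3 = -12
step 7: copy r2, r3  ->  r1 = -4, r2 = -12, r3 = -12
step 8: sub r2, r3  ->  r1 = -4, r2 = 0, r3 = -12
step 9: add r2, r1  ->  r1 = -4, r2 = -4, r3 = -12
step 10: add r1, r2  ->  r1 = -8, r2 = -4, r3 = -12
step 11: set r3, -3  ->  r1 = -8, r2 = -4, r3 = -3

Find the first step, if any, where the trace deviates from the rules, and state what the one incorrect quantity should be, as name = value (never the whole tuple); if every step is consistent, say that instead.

Recomputing the run from the initial state:
step 1: r1 = -2, r2 = 2, r3 = 2
step 2: r1 = -2, r2 = 2, r3 = 2
step 3: r1 = -4, r2 = 2, r3 = 2
step 4: r1 = -4, r2 = 2, r3 = -2
step 5: r1 = -4, r2 = 2, r3 = -6
step 6: r1 = -4, r2 = -12, r3 = -6
step 7: r1 = -4, r2 = -6, r3 = -6
step 8: r1 = -4, r2 = 0, r3 = -6
step 9: r1 = -4, r2 = -4, r3 = -6
step 10: r1 = -8, r2 = -4, r3 = -6
step 11: r1 = -8, r2 = -4, r3 = -3
The first disagreement with the trace is at step 5, where the value should be r3 = -6.

step 5, r3 = -6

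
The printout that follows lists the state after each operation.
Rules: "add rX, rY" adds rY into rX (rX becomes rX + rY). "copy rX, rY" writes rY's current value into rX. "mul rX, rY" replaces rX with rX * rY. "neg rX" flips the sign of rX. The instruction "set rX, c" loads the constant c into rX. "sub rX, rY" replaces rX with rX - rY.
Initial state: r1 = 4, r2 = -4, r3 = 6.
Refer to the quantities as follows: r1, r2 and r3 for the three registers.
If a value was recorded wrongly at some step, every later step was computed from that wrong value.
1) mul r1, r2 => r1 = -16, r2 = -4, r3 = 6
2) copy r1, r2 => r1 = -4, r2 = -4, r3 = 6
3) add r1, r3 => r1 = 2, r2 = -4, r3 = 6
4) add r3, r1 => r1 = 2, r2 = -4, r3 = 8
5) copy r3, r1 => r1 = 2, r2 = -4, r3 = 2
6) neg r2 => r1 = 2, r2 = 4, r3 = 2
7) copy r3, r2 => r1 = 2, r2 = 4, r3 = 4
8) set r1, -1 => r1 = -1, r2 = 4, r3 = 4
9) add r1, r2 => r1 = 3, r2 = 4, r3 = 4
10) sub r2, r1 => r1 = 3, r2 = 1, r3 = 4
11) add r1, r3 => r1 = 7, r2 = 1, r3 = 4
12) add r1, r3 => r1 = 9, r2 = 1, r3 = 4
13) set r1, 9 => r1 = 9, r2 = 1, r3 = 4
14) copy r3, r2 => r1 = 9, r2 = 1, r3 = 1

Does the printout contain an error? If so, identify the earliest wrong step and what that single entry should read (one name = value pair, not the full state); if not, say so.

step 12, r1 = 11

Step 1: r1 = 4 * -4 = -16 — same as recorded.
Step 2: r1 = -4 — confirmed correct.
Step 3: r1 = -4 + 6 = 2 — matches.
Step 4: r3 = 6 + 2 = 8 — matches.
Step 5: r3 = 2 — in agreement.
Step 6: r2 = -(-4) = 4 — in agreement.
Step 7: r3 = 4 — no discrepancy.
Step 8: r1 = -1 — confirmed correct.
Step 9: r1 = -1 + 4 = 3 — matches.
Step 10: r2 = 4 - 3 = 1 — same as recorded.
Step 11: r1 = 3 + 4 = 7 — confirmed correct.
Step 12: r1 = 7 + 4 = 11 — the printout has a different value.
Step 12 is the first one off; corrected, r1 = 11.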